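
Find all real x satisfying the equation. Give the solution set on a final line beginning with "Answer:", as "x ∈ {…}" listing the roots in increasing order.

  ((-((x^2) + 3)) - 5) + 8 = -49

Step 1. [((-((x^2) + 3)) - 5) + 8 = -49] the outer +8 inverts by subtracting 8 ⇒ sub: (-((x^2) + 3)) - 5 = -57.
Step 2. [(-((x^2) + 3)) - 5 = -57] 5 comes off first (add 5), so sub: -((x^2) + 3) = -52.
Step 3. [-((x^2) + 3) = -52] leading − — multiply by −1 ⇒ neg: (x^2) + 3 = 52.
Step 4. [(x^2) + 3 = 52] the outer +3 inverts by subtracting 3 ⇒ sub: x^2 = 49.
Step 5. [x^2 = 49] LHS squared, RHS 49 ≥ 0: apply √ (±) ⇒ sqrt: x = 7 or -7.

Answer: x ∈ {-7, 7}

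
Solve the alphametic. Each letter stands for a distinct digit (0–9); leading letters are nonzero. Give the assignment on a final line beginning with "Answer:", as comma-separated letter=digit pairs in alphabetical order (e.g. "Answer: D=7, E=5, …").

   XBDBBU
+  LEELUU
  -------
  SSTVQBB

Step 1. [col 1: U + U ≡ B (mod 10)] U=9 is one option consistent with column 1 (U + U ≡ B (mod 10), carry-in 0) — take it, so U=9.
Step 2. [S] adding two 6-digit numbers gives at most 6+1 digits, and here it does — S is that final carry and must be 1. So S=1.
Step 3. [col 1: U + U ≡ B (mod 10)] in column 1 we have U+U≡B with carry-in 0; given U=9 and digits 1,9 already taken and all letters distinct, that pins B to 8. So B=8.
Step 4. [col 3: B + L ≡ Q (mod 10)] Q=6 is one option consistent with column 3 (B + L ≡ Q (mod 10), carry-in 1) — take it, so Q=6.
Step 5. [col 3: B + L ≡ Q (mod 10)] from column 3 (B=8, Q=6, carry-in 1, digits 1,6,8,9 already taken and all letters distinct): L must equal 7 ⇒ L=7.
Step 6. [col 4: D + E ≡ V (mod 10)] V=5 is one option consistent with column 4 (D + E ≡ V (mod 10), carry-in 1) — take it, so V=5.
Step 7. [col 4: D + E ≡ V (mod 10)] no forcing yet in column 4 (carry-in 1); D=0 is free and consistent — try it ⇒ D=0.
Step 8. [col 4: D + E ≡ V (mod 10)] column 4 reads D+E+carry(1)=V with D=0, V=5; with digits 0,1,5,6,7,8,9 already taken and all letters distinct, the only value for E is 4, so E=4.
Step 9. [col 5: B + E ≡ T (mod 10)] column 5 reads B+E+carry(0)=T with B=8, E=4; with digits 0,1,4,5,6,7,8,9 already taken and all letters distinct, the only value for T is 2 ⇒ T=2.
Step 10. [col 6: X + L ≡ S (mod 10)] column 6: given L=7, S=1, carry-in 1, and digits 0,1,2,4,5,6,7,8,9 already taken and all letters distinct, X+L≡S (mod 10) forces X=3 ⇒ X=3.

Answer: B=8, D=0, E=4, L=7, Q=6, S=1, T=2, U=9, V=5, X=3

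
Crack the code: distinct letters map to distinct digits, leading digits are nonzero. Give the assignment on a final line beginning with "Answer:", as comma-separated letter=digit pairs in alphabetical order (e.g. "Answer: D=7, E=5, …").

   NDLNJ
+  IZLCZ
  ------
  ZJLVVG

Step 1. [col 1: J + Z ≡ G (mod 10)] column 1 (J + Z ≡ G (mod 10), carry-in 0) doesn't pin G yet; pick G=5 and continue. So G=5.
Step 2. [col 1: J + Z ≡ G (mod 10)] column 1 (J + Z ≡ G (mod 10), carry-in 0) doesn't pin J yet; pick J=4 and continue, so J=4.
Step 3. [col 1: J + Z ≡ G (mod 10)] from column 1 (J=4, G=5, carry-in 0, digits 4,5 already taken and all letters distinct): Z must equal 1 ⇒ Z=1.
Step 4. [col 2: N + C ≡ V (mod 10)] N=8 is one option consistent with column 2 (N + C ≡ V (mod 10), carry-in 0) — take it ⇒ N=8.
Step 5. [col 2: N + C ≡ V (mod 10)] C=9 is one option consistent with column 2 (N + C ≡ V (mod 10), carry-in 0) — take it. So C=9.
Step 6. [col 2: N + C ≡ V (mod 10)] in column 2 we have N+C≡V with carry-in 0; given N=8, C=9 and digits 1,4,5,8,9 already taken and all letters distinct, that pins V to 7 ⇒ V=7.
Step 7. [col 3: L + L ≡ V (mod 10)] column 3: given V=7, carry-in 1, and digits 1,4,5,7,8,9 already taken and all letters distinct, L+L≡V (mod 10) forces L=3. So L=3.
Step 8. [col 4: D + Z ≡ L (mod 10)] in column 4 we have D+Z≡L with carry-in 0; given Z=1, L=3 and digits 1,3,4,5,7,8,9 already taken and all letters distinct, that pins D to 2, so D=2.
Step 9. [col 5: N + I ≡ J (mod 10)] from column 5 (N=8, J=4, carry-in 0, digits 1,2,3,4,5,7,8,9 already taken and all letters distinct): I must equal 6. So I=6.

Answer: C=9, D=2, G=5, I=6, J=4, L=3, N=8, V=7, Z=1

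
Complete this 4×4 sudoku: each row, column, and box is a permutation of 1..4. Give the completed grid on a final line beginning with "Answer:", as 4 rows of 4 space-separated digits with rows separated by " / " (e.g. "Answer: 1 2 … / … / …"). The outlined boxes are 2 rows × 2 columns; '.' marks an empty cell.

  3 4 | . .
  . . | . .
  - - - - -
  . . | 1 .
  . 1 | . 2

Step 1. [r4c3∈{3,4}] in row 4, 3 fits only at r4c3. So r4c3=3.
Step 2. [r2c2∈{2}] r2c2 has the single candidate 2 ⇒ r2c2=2.
Step 3. [r3c4∈{4}] only 4 remains possible at r3c4, so r3c4=4.
Step 4. [r1c4∈{1}] nothing but 1 survives at r1c4 ⇒ r1c4=1.
Step 5. [r2c3∈{4}] r2c3 is down to just 4. So r2c3=4.
Step 6. [r3c2∈{3}] r3c2's peers cover all but 3. So r3c2=3.
Step 7. [r1c3∈{2}] r1c3 is down to just 2, so r1c3=2.
Step 8. [r4c1∈{4}] only 4 remains possible at r4c1. So r4c1=4.
Step 9. [r2c1∈{1}] r2c1 has the single candidate 1. So r2c1=1.
Step 10. [r3c1∈{2}] nothing but 2 survives at r3c1, so r3c1=2.
Step 11. [r2c4∈{3}] nothing but 3 survives at r2c4 ⇒ r2c4=3.

Answer: 3 4 2 1 / 1 2 4 3 / 2 3 1 4 / 4 1 3 2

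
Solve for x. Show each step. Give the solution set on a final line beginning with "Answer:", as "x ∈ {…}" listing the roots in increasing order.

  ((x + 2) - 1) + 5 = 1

Step 1. [((x + 2) - 1) + 5 = 1] +5 is outermost — subtract 5 both sides. So sub: (x + 2) - 1 = -4.
Step 2. [(x + 2) - 1 = -4] peel the -1: add 1 from each side ⇒ sub: x + 2 = -3.
Step 3. [x + 2 = -3] 2 comes off first (subtract 2) ⇒ sub: x = -5.

Answer: x ∈ {-5}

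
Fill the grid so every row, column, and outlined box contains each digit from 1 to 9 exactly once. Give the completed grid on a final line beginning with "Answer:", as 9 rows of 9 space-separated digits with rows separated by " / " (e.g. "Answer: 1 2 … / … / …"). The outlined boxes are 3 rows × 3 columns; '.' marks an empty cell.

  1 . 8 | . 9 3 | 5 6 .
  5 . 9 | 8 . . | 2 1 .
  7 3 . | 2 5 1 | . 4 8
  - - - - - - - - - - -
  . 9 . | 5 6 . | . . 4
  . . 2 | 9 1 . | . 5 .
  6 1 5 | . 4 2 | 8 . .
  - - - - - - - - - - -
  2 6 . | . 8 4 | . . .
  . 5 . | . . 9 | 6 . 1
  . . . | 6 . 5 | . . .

Step 1. [r9c9∈{2,3,7,9}] col 9 places 2 nowhere but r9c9 ⇒ r9c9=2.
Step 2. [r9c7∈{3,4,7,9}] r9c7 is the only open cell in col 7 admitting 4 ⇒ r9c7=4.
Step 3. [r2c5∈{7}] r2c5 is down to just 7 ⇒ r2c5=7.
Step 4. [r9c5∈{3}] r9c5 is down to just 3, so r9c5=3.
Step 5. [r8c4∈{7}] r8c4 is down to just 7, so r8c4=7.
Step 6. [r1c9∈{7}] nothing but 7 survives at r1c9. So r1c9=7.
Step 7. [r6c8∈{3,7,9}] across row 6, 7 lands solely at r6c8, so r6c8=7.
Step 8. [r5c7∈{3}] r5c7 has the single candidate 3 ⇒ r5c7=3.
Step 9. [r9c3∈{1,7}] in row 9, 1 fits only at r9c3, so r9c3=1.
Step 10. [r9c2∈{7,8}] r9c2 is the only open cell in row 9 admitting 7. So r9c2=7.
Step 11. [r7c3∈{3}] nothing but 3 survives at r7c3. So r7c3=3.
Step 12. [r5c2∈{4,8}] r5c2 is the only open cell in col 2 admitting 8, so r5c2=8.
Step 13. [r7c8∈{9}] nothing but 9 survives at r7c8, so r7c8=9.
Step 14. [r9c8∈{8}] r9c8 has the single candidate 8, so r9c8=8.
Step 15. [r5c1∈{4}] nothing but 4 survives at r5c1. So r5c1=4.
Step 16. [r4c6∈{7,8}] r4c6 is the only open cell in row 4 admitting 8 ⇒ r4c6=8.
Step 17. [r2c2∈{4}] r2c2 has the single candidate 4, so r2c2=4.
Step 18. [r4c7∈{1}] nothing but 1 survives at r4c7 ⇒ r4c7=1.
Step 19. [r4c8∈{2}] only 2 remains possible at r4c8. So r4c8=2.
Step 20. [r3c3∈{6}] r3c3 has the single candidate 6, so r3c3=6.
Step 21. [r7c4∈{1}] r7c4's peers cover all but 1 ⇒ r7c4=1.
Step 22. [r7c9∈{5}] nothing but 5 survives at r7c9 ⇒ r7c9=5.
Step 23. [r3c7∈{9}] only 9 remains possible at r3c7 ⇒ r3c7=9.
Step 24. [r6c4∈{3}] nothing but 3 survives at r6c4, so r6c4=3.
Step 25. [r2c6∈{6}] only 6 remains possible at r2c6 ⇒ r2c6=6.
Step 26. [r4c1∈{3}] r4c1's peers cover all but 3 ⇒ r4c1=3.
Step 27. [r6c9∈{9}] r6c9 has the single candidate 9 ⇒ r6c9=9.
Step 28. [r5c9∈{6}] r5c9 has the single candidate 6. So r5c9=6.
Step 29. [r4c3∈{7}] r4c3 has the single candidate 7. So r4c3=7.
Step 30. [r1c4∈{4}] r1c4 has the single candidate 4. So r1c4=4.
Step 31. [r8c8∈{3}] nothing but 3 survives at r8c8 ⇒ r8c8=3.
Step 32. [r5c6∈{7}] r5c6's peers cover all but 7, so r5c6=7.
Step 33. [r8c5∈{2}] r8c5's peers cover all but 2. So r8c5=2.
Step 34. [r9c1∈{9}] r9c1's peers cover all but 9. So r9c1=9.
Step 35. [r1c2∈{2}] r1c2's peers cover all but 2, so r1c2=2.
Step 36. [r8c3∈{4}] nothing but 4 survives at r8c3. So r8c3=4.
Step 37. [r7c7∈{7}] nothing but 7 survives at r7c7. So r7c7=7.
Step 38. [r8c1∈{8}] r8c1 has the single candidate 8, so r8c1=8.
Step 39. [r2c9∈{3}] only 3 remains possible at r2c9. So r2c9=3.

Answer: 1 2 8 4 9 3 5 6 7 / 5 4 9 8 7 6 2 1 3 / 7 3 6 2 5 1 9 4 8 / 3 9 7 5 6 8 1 2 4 / 4 8 2 9 1 7 3 5 6 / 6 1 5 3 4 2 8 7 9 / 2 6 3 1 8 4 7 9 5 / 8 5 4 7 2 9 6 3 1 / 9 7 1 6 3 5 4 8 2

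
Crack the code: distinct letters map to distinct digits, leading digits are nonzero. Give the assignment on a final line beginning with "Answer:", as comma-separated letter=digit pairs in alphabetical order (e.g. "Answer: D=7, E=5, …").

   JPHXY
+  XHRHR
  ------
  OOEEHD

Step 1. [col 1: Y + R ≡ D (mod 10)] several values work for R in column 1 (Y + R ≡ D (mod 10), carry-in 0); try R=4, so R=4.
Step 2. [col 1: Y + R ≡ D (mod 10)] no forcing yet in column 1 (carry-in 0); Y=6 is free and consistent — try it. So Y=6.
Step 3. [O] adding two 5-digit numbers gives at most 5+1 digits, and here it does — O is that final carry and must be 1 ⇒ O=1.
Step 4. [col 1: Y + R ≡ D (mod 10)] from column 1 (Y=6, R=4, carry-in 0, digits 1,4,6 already taken and all letters distinct): D must equal 0, so D=0.
Step 5. [col 2: X + H ≡ H (mod 10)] from column 2 (nothing yet, carry-in 1, digits 0,1,4,6 already taken and all letters distinct): X must equal 9, so X=9.
Step 6. [col 2: X + H ≡ H (mod 10)] H=3 is one option consistent with column 2 (X + H ≡ H (mod 10), carry-in 1) — take it. So H=3.
Step 7. [col 3: H + R ≡ E (mod 10)] column 3: given H=3, R=4, carry-in 1, and digits 0,1,3,4,6,9 already taken and all letters distinct, H+R≡E (mod 10) forces E=8, so E=8.
Step 8. [col 4: P + H ≡ E (mod 10)] in column 4 we have P+H≡E with carry-in 0; given H=3, E=8 and digits 0,1,3,4,6,8,9 already taken and all letters distinct, that pins P to 5. So P=5.
Step 9. [col 5: J + X ≡ O (mod 10)] from column 5 (X=9, O=1, carry-in 0, digits 0,1,3,4,5,6,8,9 already taken and all letters distinct): J must equal 2, so J=2.

Answer: D=0, E=8, H=3, J=2, O=1, P=5, R=4, X=9, Y=6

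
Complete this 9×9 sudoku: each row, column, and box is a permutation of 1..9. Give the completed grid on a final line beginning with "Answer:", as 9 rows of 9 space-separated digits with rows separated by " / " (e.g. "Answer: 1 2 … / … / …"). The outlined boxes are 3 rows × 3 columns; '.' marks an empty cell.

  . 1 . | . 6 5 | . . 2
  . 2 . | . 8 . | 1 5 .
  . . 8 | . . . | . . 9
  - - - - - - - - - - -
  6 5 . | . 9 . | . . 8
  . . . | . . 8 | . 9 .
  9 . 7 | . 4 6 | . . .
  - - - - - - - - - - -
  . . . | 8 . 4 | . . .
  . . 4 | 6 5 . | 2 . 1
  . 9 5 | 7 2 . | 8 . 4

Step 1. [r9c8∈{3,6}] across row 9, 6 lands solely at r9c8. So r9c8=6.
Step 2. [r1c8∈{3,4,7,8}] r1c8 is the only open cell in row 1 admitting 8, so r1c8=8.
Step 3. [r8c1∈{3,7,8}] col 1 places 8 nowhere but r8c1 ⇒ r8c1=8.
Step 4. [r7c7∈{3,5,7,9}] across row 7, 9 lands solely at r7c7 ⇒ r7c7=9.
Step 5. [r7c9∈{3,5,7}] 5 has one home in row 7: r7c9. So r7c9=5.
Step 6. [r6c9∈{3}] nothing but 3 survives at r6c9. So r6c9=3.
Step 7. [r3c1∈{3,4,5,7}] across row 3, 5 lands solely at r3c1. So r3c1=5.
Step 8. [r6c7∈{5}] only 5 remains possible at r6c7. So r6c7=5.
Step 9. [r5c4∈{1,2,3,5}] r5c4 is the only open cell in row 5 admitting 5. So r5c4=5.
Step 10. [r8c6∈{3,9}] across row 8, 9 lands solely at r8c6 ⇒ r8c6=9.
Step 11. [r3c8∈{3,4,7}] col 8 has a naked pair {3,7} at r7c8 and r8c8. So r3c8≠3.
Step 12. [r5c7∈{4,6,7}] 4 in box 4 is pinned to row 5, so r5c7≠4.
Step 13. [r4c7∈{4,7}] box 6 has a naked pair {6,7} at r5c7 and r5c9, so r4c7≠7.
Step 14. [r4c7∈{4}] r4c7 has the single candidate 4 ⇒ r4c7=4.
Step 15. [r3c8∈{4,7}] 4 has one home in col 8: r3c8. So r3c8=4.
Step 16. [r5c2∈{3,4}] col 2 places 4 nowhere but r5c2. So r5c2=4.
Step 17. [r1c4∈{3,4,9}] the triple r3c4,r4c4,r6c4 in col 4 confines {1,2,3} to those cells. So r1c4≠3.
Step 18. [r4c3∈{1,2,3}] 2 in row 5 is pinned to box 4, so r4c3≠2.
Step 19. [r4c8∈{1,2,7}] r7c8 and r8c8 in col 8 both hold exactly {3,7}; those values are spoken for. So r4c8≠7.
Step 20. [r4c6∈{1,2,3,7}] in row 4, 7 fits only at r4c6. So r4c6=7.
Step 21. [r2c6∈{3}] nothing but 3 survives at r2c6 ⇒ r2c6=3.
Step 22. [r9c1∈{1,3}] 3 has one home in row 9: r9c1. So r9c1=3.
Step 23. [r3c2∈{3,6,7}] col 2 places 3 nowhere but r3c2 ⇒ r3c2=3.
Step 24. [r4c4∈{1,2,3}] r4c4 is the only open cell in col 4 admitting 3. So r4c4=3.
Step 25. [r5c5∈{1}] nothing but 1 survives at r5c5. So r5c5=1.
Step 26. [r8c2∈{7}] nothing but 7 survives at r8c2 ⇒ r8c2=7.
Step 27. [r2c3∈{6,9}] box 1 places 6 nowhere but r2c3, so r2c3=6.
Step 28. [r2c9∈{7}] only 7 remains possible at r2c9, so r2c9=7.
Step 29. [r4c3∈{1}] r4c3 has the single candidate 1 ⇒ r4c3=1.
Step 30. [r3c6∈{1,2}] 2 has one home in col 6: r3c6, so r3c6=2.
Step 31. [r7c3∈{2}] only 2 remains possible at r7c3, so r7c3=2.
Step 32. [r2c1∈{4}] only 4 remains possible at r2c1, so r2c1=4.
Step 33. [r4c8∈{2}] r4c8 is down to just 2, so r4c8=2.
Step 34. [r7c5∈{3}] r7c5's peers cover all but 3. So r7c5=3.
Step 35. [r1c3∈{9}] r1c3 has the single candidate 9, so r1c3=9.
Step 36. [r3c7∈{6}] r3c7 is down to just 6. So r3c7=6.
Step 37. [r8c8∈{3}] r8c8's peers cover all but 3 ⇒ r8c8=3.
Step 38. [r7c2∈{6}] nothing but 6 survives at r7c2 ⇒ r7c2=6.
Step 39. [r7c8∈{7}] nothing but 7 survives at r7c8, so r7c8=7.
Step 40. [r1c7∈{3}] r1c7 is down to just 3 ⇒ r1c7=3.
Step 41. [r1c4∈{4}] nothing but 4 survives at r1c4 ⇒ r1c4=4.
Step 42. [r6c2∈{8}] r6c2 is down to just 8, so r6c2=8.
Step 43. [r6c8∈{1}] r6c8's peers cover all but 1 ⇒ r6c8=1.
Step 44. [r3c4∈{1}] only 1 remains possible at r3c4. So r3c4=1.
Step 45. [r7c1∈{1}] only 1 remains possible at r7c1, so r7c1=1.
Step 46. [r9c6∈{1}] r9c6 is down to just 1 ⇒ r9c6=1.
Step 47. [r3c5∈{7}] r3c5 has the single candidate 7. So r3c5=7.
Step 48. [r5c1∈{2}] nothing but 2 survives at r5c1 ⇒ r5c1=2.
Step 49. [r5c7∈{7}] r5c7's peers cover all but 7, so r5c7=7.
Step 50. [r5c9∈{6}] nothing but 6 survives at r5c9 ⇒ r5c9=6.
Step 51. [r6c4∈{2}] r6c4 is down to just 2, so r6c4=2.
Step 52. [r2c4∈{9}] only 9 remains possible at r2c4. So r2c4=9.
Step 53. [r5c3∈{3}] r5c3 has the single candidate 3 ⇒ r5c3=3.
Step 54. [r1c1∈{7}] r1c1 is down to just 7. So r1c1=7.

Answer: 7 1 9 4 6 5 3 8 2 / 4 2 6 9 8 3 1 5 7 / 5 3 8 1 7 2 6 4 9 / 6 5 1 3 9 7 4 2 8 / 2 4 3 5 1 8 7 9 6 / 9 8 7 2 4 6 5 1 3 / 1 6 2 8 3 4 9 7 5 / 8 7 4 6 5 9 2 3 1 / 3 9 5 7 2 1 8 6 4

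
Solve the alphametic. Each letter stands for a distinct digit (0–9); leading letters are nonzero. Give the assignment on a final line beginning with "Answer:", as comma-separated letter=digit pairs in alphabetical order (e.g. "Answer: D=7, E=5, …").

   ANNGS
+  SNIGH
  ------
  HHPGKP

Step 1. [col 1: S + H ≡ P (mod 10)] several values work for P in column 1 (S + H ≡ P (mod 10), carry-in 0); try P=7 ⇒ P=7.
Step 2. [col 1: S + H ≡ P (mod 10)] S=6 is one option consistent with column 1 (S + H ≡ P (mod 10), carry-in 0) — take it ⇒ S=6.
Step 3. [col 1: S + H ≡ P (mod 10)] column 1 reads S+H+carry(0)=P with S=6, P=7; with digits 6,7 already taken and all letters distinct, the only value for H is 1 ⇒ H=1.
Step 4. [col 2: G + G ≡ K (mod 10)] no forcing yet in column 2 (carry-in 0); K=4 is free and consistent — try it, so K=4.
Step 5. [col 2: G + G ≡ K (mod 10)] column 2: given K=4, carry-in 0, and digits 1,4,6,7 already taken and all letters distinct, G+G≡K (mod 10) forces G=2 ⇒ G=2.
Step 6. [col 3: N + I ≡ G (mod 10)] column 3 (N + I ≡ G (mod 10), carry-in 0) doesn't pin I yet; pick I=9 and continue ⇒ I=9.
Step 7. [col 3: N + I ≡ G (mod 10)] in column 3 we have N+I≡G with carry-in 0; given I=9, G=2 and digits 1,2,4,6,7,9 already taken and all letters distinct, that pins N to 3. So N=3.
Step 8. [col 5: A + S ≡ H (mod 10)] column 5: given S=6, H=1, carry-in 0, and digits 1,2,3,4,6,7,9 already taken and all letters distinct, A+S≡H (mod 10) forces A=5 ⇒ A=5.

Answer: A=5, G=2, H=1, I=9, K=4, N=3, P=7, S=6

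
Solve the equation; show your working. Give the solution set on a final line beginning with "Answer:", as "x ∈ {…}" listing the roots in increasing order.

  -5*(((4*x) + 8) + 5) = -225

Step 1. [-5*(((4*x) + 8) + 5) = -225] LHS = -5·(…); ÷-5 both sides ⇒ div: ((4*x) + 8) + 5 = 45.
Step 2. [((4*x) + 8) + 5 = 45] subtract 5: x sits inside (… + 5). So sub: (4*x) + 8 = 40.
Step 3. [(4*x) + 8 = 40] common factor 4 (LHS and 40) — divide through. So factor: x + 2 = 10.
Step 4. [x + 2 = 10] 2 comes off first (subtract 2), so sub: x = 8.

Answer: x ∈ {8}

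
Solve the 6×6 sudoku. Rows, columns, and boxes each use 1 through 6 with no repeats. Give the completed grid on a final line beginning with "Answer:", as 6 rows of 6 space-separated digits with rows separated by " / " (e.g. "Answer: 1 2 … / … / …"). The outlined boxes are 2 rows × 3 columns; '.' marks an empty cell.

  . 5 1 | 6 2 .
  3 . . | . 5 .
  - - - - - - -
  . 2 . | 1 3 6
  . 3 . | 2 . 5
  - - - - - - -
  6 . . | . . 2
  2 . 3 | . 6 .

Step 1. [r2c4∈{4}] nothing but 4 survives at r2c4. So r2c4=4.
Step 2. [r5c5∈{1,4}] r5c5 is the only open cell in col 5 admitting 1. So r5c5=1.
Step 3. [r5c3∈{4,5}] r5c3 is the only open cell in box 5 admitting 5 ⇒ r5c3=5.
Step 4. [r3c3∈{4}] only 4 remains possible at r3c3, so r3c3=4.
Step 5. [r6c6∈{4}] r6c6 is down to just 4, so r6c6=4.
Step 6. [r4c3∈{6}] r4c3 is down to just 6. So r4c3=6.
Step 7. [r5c2∈{4}] r5c2 has the single candidate 4 ⇒ r5c2=4.
Step 8. [r6c2∈{1}] r6c2's peers cover all but 1. So r6c2=1.
Step 9. [r4c1∈{1}] r4c1 is down to just 1 ⇒ r4c1=1.
Step 10. [r1c6∈{3}] r1c6's peers cover all but 3, so r1c6=3.
Step 11. [r6c4∈{5}] nothing but 5 survives at r6c4, so r6c4=5.
Step 12. [r4c5∈{4}] r4c5 has the single candidate 4. So r4c5=4.
Step 13. [r5c4∈{3}] r5c4 has the single candidate 3 ⇒ r5c4=3.
Step 14. [r2c2∈{6}] r2c2 has the single candidate 6 ⇒ r2c2=6.
Step 15. [r1c1∈{4}] r1c1 has the single candidate 4 ⇒ r1c1=4.
Step 16. [r2c3∈{2}] r2c3's peers cover all but 2 ⇒ r2c3=2.
Step 17. [r2c6∈{1}] only 1 remains possible at r2c6. So r2c6=1.
Step 18. [r3c1∈{5}] only 5 remains possible at r3c1, so r3c1=5.

Answer: 4 5 1 6 2 3 / 3 6 2 4 5 1 / 5 2 4 1 3 6 / 1 3 6 2 4 5 / 6 4 5 3 1 2 / 2 1 3 5 6 4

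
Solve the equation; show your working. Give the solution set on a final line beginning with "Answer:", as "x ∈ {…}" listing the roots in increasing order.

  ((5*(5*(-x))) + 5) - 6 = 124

Step 1. [((5*(5*(-x))) + 5) - 6 = 124] add 6: x sits inside (… - 6) ⇒ sub: (5*(5*(-x))) + 5 = 130.
Step 2. [(5*(5*(-x))) + 5 = 130] 5 divides every term; factor it out ⇒ factor: (5*(-x)) + 1 = 26.
Step 3. [(5*(-x)) + 1 = 26] the outer +1 inverts by subtracting 1, so sub: 5*(-x) = 25.
Step 4. [5*(-x) = 25] leading coefficient 5: divide by 5 ⇒ div: -x = 5.
Step 5. [-x = 5] LHS negated; negate both sides ⇒ neg: x = -5.

Answer: x ∈ {-5}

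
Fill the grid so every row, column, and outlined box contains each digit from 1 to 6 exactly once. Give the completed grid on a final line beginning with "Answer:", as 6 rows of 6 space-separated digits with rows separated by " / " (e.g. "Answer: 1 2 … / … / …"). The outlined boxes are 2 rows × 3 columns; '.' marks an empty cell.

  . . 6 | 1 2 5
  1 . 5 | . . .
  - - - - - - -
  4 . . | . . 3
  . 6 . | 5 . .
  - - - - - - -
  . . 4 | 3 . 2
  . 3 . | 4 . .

Step 1. [r2c4∈{6}] nothing but 6 survives at r2c4 ⇒ r2c4=6.
Step 2. [r6c6∈{1,6}] 6 has one home in col 6: r6c6, so r6c6=6.
Step 3. [r4c6∈{1,4}] r4c6 is the only open cell in col 6 admitting 1 ⇒ r4c6=1.
Step 4. [r3c2∈{1,2,5}] row 3 places 5 nowhere but r3c2 ⇒ r3c2=5.
Step 5. [r5c2∈{1}] nothing but 1 survives at r5c2 ⇒ r5c2=1.
Step 6. [r6c3∈{2}] only 2 remains possible at r6c3 ⇒ r6c3=2.
Step 7. [r6c1∈{5}] r6c1 is down to just 5. So r6c1=5.
Step 8. [r2c6∈{4}] r2c6 has the single candidate 4, so r2c6=4.
Step 9. [r4c3∈{3}] nothing but 3 survives at r4c3 ⇒ r4c3=3.
Step 10. [r5c5∈{5}] r5c5 is down to just 5 ⇒ r5c5=5.
Step 11. [r4c5∈{4}] r4c5's peers cover all but 4 ⇒ r4c5=4.
Step 12. [r3c5∈{6}] nothing but 6 survives at r3c5 ⇒ r3c5=6.
Step 13. [r2c2∈{2}] r2c2 has the single candidate 2. So r2c2=2.
Step 14. [r5c1∈{6}] r5c1 has the single candidate 6 ⇒ r5c1=6.
Step 15. [r4c1∈{2}] nothing but 2 survives at r4c1, so r4c1=2.
Step 16. [r1c2∈{4}] nothing but 4 survives at r1c2 ⇒ r1c2=4.
Step 17. [r6c5∈{1}] r6c5 has the single candidate 1. So r6c5=1.
Step 18. [r2c5∈{3}] only 3 remains possible at r2c5 ⇒ r2c5=3.
Step 19. [r3c4∈{2}] nothing but 2 survives at r3c4, so r3c4=2.
Step 20. [r3c3∈{1}] r3c3 has the single candidate 1. So r3c3=1.
Step 21. [r1c1∈{3}] r1c1 has the single candidate 3. So r1c1=3.

Answer: 3 4 6 1 2 5 / 1 2 5 6 3 4 / 4 5 1 2 6 3 / 2 6 3 5 4 1 / 6 1 4 3 5 2 / 5 3 2 4 1 6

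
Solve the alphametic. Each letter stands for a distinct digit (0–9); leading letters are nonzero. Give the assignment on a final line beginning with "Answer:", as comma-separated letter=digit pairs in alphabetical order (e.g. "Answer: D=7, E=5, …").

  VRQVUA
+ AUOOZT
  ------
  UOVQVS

Step 1. [col 1: A + T ≡ S (mod 10)] T=1 is one option consistent with column 1 (A + T ≡ S (mod 10), carry-in 0) — take it ⇒ T=1.
Step 2. [col 1: A + T ≡ S (mod 10)] column 1 (A + T ≡ S (mod 10), carry-in 0) doesn't pin S yet; pick S=3 and continue ⇒ S=3.
Step 3. [col 1: A + T ≡ S (mod 10)] column 1: given T=1, S=3, carry-in 0, and digits 1,3 already taken and all letters distinct, A+T≡S (mod 10) forces A=2 ⇒ A=2.
Step 4. [col 2: U + Z ≡ V (mod 10)] several values work for V in column 2 (U + Z ≡ V (mod 10), carry-in 0); try V=5. So V=5.
Step 5. [col 2: U + Z ≡ V (mod 10)] Z=7 is one option consistent with column 2 (U + Z ≡ V (mod 10), carry-in 0) — take it, so Z=7.
Step 6. [col 2: U + Z ≡ V (mod 10)] column 2 reads U+Z+carry(0)=V with Z=7, V=5; with digits 1,2,3,5,7 already taken and all letters distinct, the only value for U is 8 ⇒ U=8.
Step 7. [col 3: V + O ≡ Q (mod 10)] column 3 (V + O ≡ Q (mod 10), carry-in 1) doesn't pin Q yet; pick Q=0 and continue, so Q=0.
Step 8. [col 3: V + O ≡ Q (mod 10)] column 3: given V=5, Q=0, carry-in 1, and digits 0,1,2,3,5,7,8 already taken and all letters distinct, V+O≡Q (mod 10) forces O=4, so O=4.
Step 9. [col 5: R + U ≡ O (mod 10)] column 5 reads R+U+carry(0)=O with U=8, O=4; with digits 0,1,2,3,4,5,7,8 already taken and all letters distinct, the only value for R is 6, so R=6.

Answer: A=2, O=4, Q=0, R=6, S=3, T=1, U=8, V=5, Z=7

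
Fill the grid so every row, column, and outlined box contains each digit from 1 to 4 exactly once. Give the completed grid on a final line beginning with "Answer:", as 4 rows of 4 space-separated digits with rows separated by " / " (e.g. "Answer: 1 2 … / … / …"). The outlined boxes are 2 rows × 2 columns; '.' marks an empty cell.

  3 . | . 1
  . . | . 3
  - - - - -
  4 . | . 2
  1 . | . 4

Step 1. [r4c2∈{2,3}] across row 4, 2 lands solely at r4c2, so r4c2=2.
Step 2. [r1c3∈{2,4}] r1c3 is the only open cell in row 1 admitting 2, so r1c3=2.
Step 3. [r3c3∈{1,3}] r3c3 is the only open cell in row 3 admitting 1, so r3c3=1.
Step 4. [r2c2∈{1,4}] r2c2 is the only open cell in row 2 admitting 1. So r2c2=1.
Step 5. [r2c1∈{2}] r2c1 has the single candidate 2, so r2c1=2.
Step 6. [r4c3∈{3}] r4c3 is down to just 3, so r4c3=3.
Step 7. [r1c2∈{4}] r1c2 is down to just 4 ⇒ r1c2=4.
Step 8. [r2c3∈{4}] nothing but 4 survives at r2c3. So r2c3=4.
Step 9. [r3c2∈{3}] r3c2's peers cover all but 3. So r3c2=3.

Answer: 3 4 2 1 / 2 1 4 3 / 4 3 1 2 / 1 2 3 4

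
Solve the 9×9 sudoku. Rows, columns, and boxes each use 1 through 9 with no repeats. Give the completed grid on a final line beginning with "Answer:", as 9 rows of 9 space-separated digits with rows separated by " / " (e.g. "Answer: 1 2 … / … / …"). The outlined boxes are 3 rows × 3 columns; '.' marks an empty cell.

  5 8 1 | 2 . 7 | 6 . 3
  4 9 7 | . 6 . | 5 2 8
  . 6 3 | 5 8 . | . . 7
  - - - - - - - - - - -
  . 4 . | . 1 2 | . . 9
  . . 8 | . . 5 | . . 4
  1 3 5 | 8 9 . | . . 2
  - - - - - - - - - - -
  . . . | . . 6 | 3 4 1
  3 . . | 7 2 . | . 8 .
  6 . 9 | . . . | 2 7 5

Step 1. [r3c6∈{1,4,9}] across box 2, 9 lands solely at r3c6, so r3c6=9.
Step 2. [r9c4∈{1,3,4}] col 4 places 4 nowhere but r9c4, so r9c4=4.
Step 3. [r4c1∈{7}] r4c1 is down to just 7, so r4c1=7.
Step 4. [r8c6∈{1}] r8c6's peers cover all but 1. So r8c6=1.
Step 5. [r3c1∈{2}] r3c1's peers cover all but 2. So r3c1=2.
Step 6. [r5c5∈{3,7}] in col 5, 7 fits only at r5c5 ⇒ r5c5=7.
Step 7. [r6c8∈{6}] only 6 remains possible at r6c8, so r6c8=6.
Step 8. [r7c2∈{2,5,7}] across row 7, 7 lands solely at r7c2. So r7c2=7.
Step 9. [r3c8∈{1}] nothing but 1 survives at r3c8 ⇒ r3c8=1.
Step 10. [r2c6∈{3}] only 3 remains possible at r2c6 ⇒ r2c6=3.
Step 11. [r5c8∈{3}] r5c8 has the single candidate 3, so r5c8=3.
Step 12. [r4c3∈{6}] nothing but 6 survives at r4c3, so r4c3=6.
Step 13. [r5c1∈{9}] r5c1 is down to just 9, so r5c1=9.
Step 14. [r8c3∈{4}] nothing but 4 survives at r8c3, so r8c3=4.
Step 15. [r1c8∈{9}] r1c8 has the single candidate 9. So r1c8=9.
Step 16. [r4c7∈{8}] only 8 remains possible at r4c7, so r4c7=8.
Step 17. [r7c3∈{2}] r7c3 has the single candidate 2, so r7c3=2.
Step 18. [r5c2∈{2}] nothing but 2 survives at r5c2, so r5c2=2.
Step 19. [r5c7∈{1}] r5c7's peers cover all but 1, so r5c7=1.
Step 20. [r2c4∈{1}] only 1 remains possible at r2c4, so r2c4=1.
Step 21. [r3c7∈{4}] r3c7 has the single candidate 4. So r3c7=4.
Step 22. [r7c4∈{9}] r7c4 is down to just 9 ⇒ r7c4=9.
Step 23. [r8c7∈{9}] only 9 remains possible at r8c7 ⇒ r8c7=9.
Step 24. [r9c5∈{3}] r9c5 has the single candidate 3. So r9c5=3.
Step 25. [r6c7∈{7}] r6c7 has the single candidate 7 ⇒ r6c7=7.
Step 26. [r7c1∈{8}] only 8 remains possible at r7c1. So r7c1=8.
Step 27. [r5c4∈{6}] r5c4's peers cover all but 6, so r5c4=6.
Step 28. [r7c5∈{5}] r7c5 has the single candidate 5. So r7c5=5.
Step 29. [r6c6∈{4}] nothing but 4 survives at r6c6 ⇒ r6c6=4.
Step 30. [r8c9∈{6}] nothing but 6 survives at r8c9 ⇒ r8c9=6.
Step 31. [r8c2∈{5}] r8c2 is down to just 5, so r8c2=5.
Step 32. [r4c8∈{5}] only 5 remains possible at r4c8, so r4c8=5.
Step 33. [r9c2∈{1}] r9c2 is down to just 1, so r9c2=1.
Step 34. [r1c5∈{4}] nothing but 4 survives at r1c5, so r1c5=4.
Step 35. [r9c6∈{8}] only 8 remains possible at r9c6, so r9c6=8.
Step 36. [r4c4∈{3}] only 3 remains possible at r4c4. So r4c4=3.

Answer: 5 8 1 2 4 7 6 9 3 / 4 9 7 1 6 3 5 2 8 / 2 6 3 5 8 9 4 1 7 / 7 4 6 3 1 2 8 5 9 / 9 2 8 6 7 5 1 3 4 / 1 3 5 8 9 4 7 6 2 / 8 7 2 9 5 6 3 4 1 / 3 5 4 7 2 1 9 8 6 / 6 1 9 4 3 8 2 7 5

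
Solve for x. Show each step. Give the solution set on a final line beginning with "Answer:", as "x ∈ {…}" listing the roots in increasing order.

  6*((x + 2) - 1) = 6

Step 1. [6*((x + 2) - 1) = 6] divide by the outer 6, so div: (x + 2) - 1 = 1.
Step 2. [(x + 2) - 1 = 1] 1 comes off first (add 1) ⇒ sub: x + 2 = 2.
Step 3. [x + 2 = 2] +2 is outermost — subtract 2 both sides ⇒ sub: x = 0.

Answer: x ∈ {0}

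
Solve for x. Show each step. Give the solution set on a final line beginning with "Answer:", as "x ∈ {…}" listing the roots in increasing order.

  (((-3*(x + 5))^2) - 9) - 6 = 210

Step 1. [(((-3*(x + 5))^2) - 9) - 6 = 210] the outer -6 inverts by adding 6. So sub: ((-3*(x + 5))^2) - 9 = 216.
Step 2. [((-3*(x + 5))^2) - 9 = 216] -9 is outermost — add 9 both sides, so sub: (-3*(x + 5))^2 = 225.
Step 3. [(-3*(x + 5))^2 = 225] LHS squared, RHS 225 ≥ 0: apply √ (±). So sqrt: -3*(x + 5) = 15 or -15.
Step 4. [-3*(x + 5) = 15 or -15] -3 out front; divide by -3, so div: x + 5 = -5 or 5.
Step 5. [x + 5 = -5 or 5] subtract 5: x sits inside (… + 5). So sub: x = -10 or 0.

Answer: x ∈ {-10, 0}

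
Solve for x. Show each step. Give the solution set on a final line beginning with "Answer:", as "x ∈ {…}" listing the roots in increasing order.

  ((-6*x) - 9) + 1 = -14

Step 1. [((-6*x) - 9) + 1 = -14] the outer +1 inverts by subtracting 1. So sub: (-6*x) - 9 = -15.
Step 2. [(-6*x) - 9 = -15] add 9: x sits inside (… - 9). So sub: -6*x = -6.
Step 3. [-6*x = -6] leading coefficient -6: divide by -6 ⇒ div: x = 1.

Answer: x ∈ {1}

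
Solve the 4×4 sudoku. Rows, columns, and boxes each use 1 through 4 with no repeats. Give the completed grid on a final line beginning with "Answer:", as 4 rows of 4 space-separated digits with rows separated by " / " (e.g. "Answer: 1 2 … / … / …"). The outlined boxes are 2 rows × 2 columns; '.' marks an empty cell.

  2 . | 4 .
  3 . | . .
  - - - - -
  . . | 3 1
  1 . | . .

Step 1. [r4c3∈{2}] r4c3 has the single candidate 2. So r4c3=2.
Step 2. [r2c2∈{1,4}] r2c2 is the only open cell in row 2 admitting 4, so r2c2=4.
Step 3. [r3c2∈{2}] r3c2 has the single candidate 2 ⇒ r3c2=2.
Step 4. [r1c2∈{1}] r1c2's peers cover all but 1 ⇒ r1c2=1.
Step 5. [r1c4∈{3}] r1c4's peers cover all but 3, so r1c4=3.
Step 6. [r4c4∈{4}] only 4 remains possible at r4c4, so r4c4=4.
Step 7. [r4c2∈{3}] only 3 remains possible at r4c2 ⇒ r4c2=3.
Step 8. [r3c1∈{4}] r3c1's peers cover all but 4. So r3c1=4.
Step 9. [r2c4∈{2}] r2c4 has the single candidate 2 ⇒ r2c4=2.
Step 10. [r2c3∈{1}] nothing but 1 survives at r2c3. So r2c3=1.

Answer: 2 1 4 3 / 3 4 1 2 / 4 2 3 1 / 1 3 2 4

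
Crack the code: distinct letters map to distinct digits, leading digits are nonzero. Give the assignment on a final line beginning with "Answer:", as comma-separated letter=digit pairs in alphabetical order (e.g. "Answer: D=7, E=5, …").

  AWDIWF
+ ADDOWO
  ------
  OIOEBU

Step 1. [col 1: F + O ≡ U (mod 10)] column 1 (F + O ≡ U (mod 10), carry-in 0) doesn't pin F yet; pick F=9 and continue ⇒ F=9.
Step 2. [col 1: F + O ≡ U (mod 10)] several values work for O in column 1 (F + O ≡ U (mod 10), carry-in 0); try O=7. So O=7.
Step 3. [col 1: F + O ≡ U (mod 10)] from column 1 (F=9, O=7, carry-in 0, digits 7,9 already taken and all letters distinct): U must equal 6, so U=6.
Step 4. [col 2: W + W ≡ B (mod 10)] several values work for B in column 2 (W + W ≡ B (mod 10), carry-in 1); try B=1 ⇒ B=1.
Step 5. [col 2: W + W ≡ B (mod 10)] column 2 (W + W ≡ B (mod 10), carry-in 1) doesn't pin W yet; pick W=5 and continue, so W=5.
Step 6. [col 3: I + O ≡ E (mod 10)] E=2 is one option consistent with column 3 (I + O ≡ E (mod 10), carry-in 1) — take it ⇒ E=2.
Step 7. [col 3: I + O ≡ E (mod 10)] from column 3 (O=7, E=2, carry-in 1, digits 1,2,5,6,7,9 already taken and all letters distinct): I must equal 4. So I=4.
Step 8. [col 4: D + D ≡ O (mod 10)] several values work for D in column 4 (D + D ≡ O (mod 10), carry-in 1); try D=8 ⇒ D=8.
Step 9. [col 6: A + A ≡ O (mod 10)] column 6 reads A+A+carry(1)=O with O=7; with digits 1,2,4,5,6,7,8,9 already taken and all letters distinct, the only value for A is 3. So A=3.

Answer: A=3, B=1, D=8, E=2, F=9, I=4, O=7, U=6, W=5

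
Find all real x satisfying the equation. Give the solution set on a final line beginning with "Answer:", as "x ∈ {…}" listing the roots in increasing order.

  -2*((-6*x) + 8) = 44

Step 1. [-2*((-6*x) + 8) = 44] -2 out front; divide by -2 ⇒ div: (-6*x) + 8 = -22.
Step 2. [(-6*x) + 8 = -22] subtract 8: x sits inside (… + 8). So sub: -6*x = -30.
Step 3. [-6*x = -30] leading coefficient -6: divide by -6 ⇒ div: x = 5.

Answer: x ∈ {5}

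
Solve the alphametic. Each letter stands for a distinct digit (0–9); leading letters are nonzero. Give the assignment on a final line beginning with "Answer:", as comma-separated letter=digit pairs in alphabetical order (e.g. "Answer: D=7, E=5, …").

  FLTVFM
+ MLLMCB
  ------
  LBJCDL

Step 1. [col 1: M + B ≡ L (mod 10)] no forcing yet in column 1 (carry-in 0); L=8 is free and consistent — try it ⇒ L=8.
Step 2. [col 1: M + B ≡ L (mod 10)] no forcing yet in column 1 (carry-in 0); M=1 is free and consistent — try it ⇒ M=1.
Step 3. [col 1: M + B ≡ L (mod 10)] column 1 reads M+B+carry(0)=L with M=1, L=8; with digits 1,8 already taken and all letters distinct, the only value for B is 7 ⇒ B=7.
Step 4. [col 2: F + C ≡ D (mod 10)] column 2 (F + C ≡ D (mod 10), carry-in 0) doesn't pin F yet; pick F=6 and continue ⇒ F=6.
Step 5. [col 2: F + C ≡ D (mod 10)] C=4 is one option consistent with column 2 (F + C ≡ D (mod 10), carry-in 0) — take it. So C=4.
Step 6. [col 2: F + C ≡ D (mod 10)] in column 2 we have F+C≡D with carry-in 0; given F=6, C=4 and digits 1,4,6,7,8 already taken and all letters distinct, that pins D to 0. So D=0.
Step 7. [col 3: V + M ≡ C (mod 10)] from column 3 (M=1, C=4, carry-in 1, digits 0,1,4,6,7,8 already taken and all letters distinct): V must equal 2, so V=2.
Step 8. [col 4: T + L ≡ J (mod 10)] column 4: given L=8, carry-in 0, and digits 0,1,2,4,6,7,8 already taken and all letters distinct, T+L≡J (mod 10) forces T=5 ⇒ T=5.
Step 9. [col 4: T + L ≡ J (mod 10)] column 4 reads T+L+carry(0)=J with T=5, L=8; with digits 0,1,2,4,5,6,7,8 already taken and all letters distinct, the only value for J is 3, so J=3.

Answer: B=7, C=4, D=0, F=6, J=3, L=8, M=1, T=5, V=2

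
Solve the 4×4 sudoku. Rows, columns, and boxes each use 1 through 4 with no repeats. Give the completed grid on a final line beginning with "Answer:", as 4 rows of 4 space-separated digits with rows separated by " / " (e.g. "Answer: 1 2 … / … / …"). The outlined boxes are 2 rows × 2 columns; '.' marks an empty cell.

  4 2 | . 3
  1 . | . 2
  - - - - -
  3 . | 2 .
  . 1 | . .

Step 1. [r4c4∈{4}] r4c4's peers cover all but 4 ⇒ r4c4=4.
Step 2. [r4c3∈{3}] nothing but 3 survives at r4c3. So r4c3=3.
Step 3. [r3c4∈{1}] nothing but 1 survives at r3c4 ⇒ r3c4=1.
Step 4. [r3c2∈{4}] r3c2 is down to just 4. So r3c2=4.
Step 5. [r2c3∈{4}] r2c3's peers cover all but 4 ⇒ r2c3=4.
Step 6. [r4c1∈{2}] only 2 remains possible at r4c1 ⇒ r4c1=2.
Step 7. [r2c2∈{3}] r2c2's peers cover all but 3, so r2c2=3.
Step 8. [r1c3∈{1}] r1c3's peers cover all but 1. So r1c3=1.

Answer: 4 2 1 3 / 1 3 4 2 / 3 4 2 1 / 2 1 3 4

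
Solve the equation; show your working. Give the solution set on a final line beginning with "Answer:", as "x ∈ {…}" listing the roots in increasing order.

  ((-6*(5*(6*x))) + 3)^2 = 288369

Step 1. [((-6*(5*(6*x))) + 3)^2 = 288369] √ both sides: 288369 ≥ 0 gives two branches. So sqrt: (-6*(5*(6*x))) + 3 = 537 or -537.
Step 2. [(-6*(5*(6*x))) + 3 = 537 or -537] the outer +3 inverts by subtracting 3. So sub: -6*(5*(6*x)) = 534 or -540.
Step 3. [-6*(5*(6*x)) = 534 or -540] LHS = -6·(…); ÷-6 both sides, so div: 5*(6*x) = -89 or 90.
Step 4. [5*(6*x) = -89 or 90] divide by the outer 5. So div: 6*x = -89/5 or 18.
Step 5. [6*x = -89/5 or 18] 6 out front; divide by 6. So div: x = -89/30 or 3.

Answer: x ∈ {-89/30, 3}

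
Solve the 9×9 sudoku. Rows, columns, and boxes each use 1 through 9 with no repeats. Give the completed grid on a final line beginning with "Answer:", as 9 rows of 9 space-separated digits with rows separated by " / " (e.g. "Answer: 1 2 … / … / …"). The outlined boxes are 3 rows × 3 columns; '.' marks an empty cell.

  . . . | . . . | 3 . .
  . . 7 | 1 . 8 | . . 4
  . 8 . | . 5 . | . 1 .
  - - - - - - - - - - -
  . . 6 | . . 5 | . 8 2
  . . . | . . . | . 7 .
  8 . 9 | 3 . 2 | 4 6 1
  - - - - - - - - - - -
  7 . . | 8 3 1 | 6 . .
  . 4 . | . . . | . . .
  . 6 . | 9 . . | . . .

Step 1. [r8c4∈{2,5,6,7}] in col 4, 5 fits only at r8c4, so r8c4=5.
Step 2. [r6c2∈{5,7}] in row 6, 5 fits only at r6c2. So r6c2=5.
Step 3. [r5c9∈{3,5,9}] r5c9 is the only open cell in box 6 admitting 3. So r5c9=3.
Step 4. [r3c6∈{3,4,6,7,9}] r3c6 is the only open cell in col 6 admitting 3, so r3c6=3.
Step 5. [r1c9∈{5,6,7,8,9}] row 1 places 8 nowhere but r1c9 ⇒ r1c9=8.
Step 6. [r4c7∈{9}] only 9 remains possible at r4c7 ⇒ r4c7=9.
Step 7. [r6c5∈{7}] r6c5 is down to just 7. So r6c5=7.
Step 8. [r4c4∈{4}] r4c4's peers cover all but 4, so r4c4=4.
Step 9. [r3c9∈{6,7,9}] 6 has one home in col 9: r3c9, so r3c9=6.
Step 10. [r3c1∈{2,4,9}] in row 3, 9 fits only at r3c1. So r3c1=9.
Step 11. [r3c3∈{2,4}] in row 3, 4 fits only at r3c3. So r3c3=4.
Step 12. [r3c7∈{2,7}] box 3 places 7 nowhere but r3c7 ⇒ r3c7=7.
Step 13. [r7c8∈{2,4,5,9}] 4 has one home in row 7: r7c8 ⇒ r7c8=4.
Step 14. [r1c4∈{2,6,7}] col 4 places 7 nowhere but r1c4. So r1c4=7.
Step 15. [r5c5∈{1,6,8,9}] r5c5 is the only open cell in row 5 admitting 8. So r5c5=8.
Step 16. [r5c7∈{5}] nothing but 5 survives at r5c7. So r5c7=5.
Step 17. [r2c7∈{2}] only 2 remains possible at r2c7, so r2c7=2.
Step 18. [r7c2∈{2,9}] r7c2 is the only open cell in col 2 admitting 9. So r7c2=9.
Step 19. [r7c3∈{2,5}] 2 has one home in row 7: r7c3 ⇒ r7c3=2.
Step 20. [r5c3∈{1}] r5c3 has the single candidate 1. So r5c3=1.
Step 21. [r1c3∈{5}] r1c3 is down to just 5. So r1c3=5.
Step 22. [r1c8∈{9}] nothing but 9 survives at r1c8. So r1c8=9.
Step 23. [r4c1∈{3}] nothing but 3 survives at r4c1, so r4c1=3.
Step 24. [r8c1∈{1}] only 1 remains possible at r8c1 ⇒ r8c1=1.
Step 25. [r7c9∈{5}] only 5 remains possible at r7c9, so r7c9=5.
Step 26. [r2c1∈{6}] nothing but 6 survives at r2c1 ⇒ r2c1=6.
Step 27. [r1c1∈{2}] r1c1 is down to just 2 ⇒ r1c1=2.
Step 28. [r9c9∈{7}] nothing but 7 survives at r9c9 ⇒ r9c9=7.
Step 29. [r8c7∈{8}] r8c7 is down to just 8. So r8c7=8.
Step 30. [r8c3∈{3}] r8c3 has the single candidate 3. So r8c3=3.
Step 31. [r8c8∈{2}] nothing but 2 survives at r8c8, so r8c8=2.
Step 32. [r9c6∈{4}] r9c6 has the single candidate 4. So r9c6=4.
Step 33. [r1c6∈{6}] r1c6 is down to just 6. So r1c6=6.
Step 34. [r5c4∈{6}] only 6 remains possible at r5c4, so r5c4=6.
Step 35. [r4c2∈{7}] r4c2's peers cover all but 7. So r4c2=7.
Step 36. [r9c5∈{2}] r9c5 is down to just 2 ⇒ r9c5=2.
Step 37. [r2c2∈{3}] nothing but 3 survives at r2c2 ⇒ r2c2=3.
Step 38. [r8c5∈{6}] r8c5 has the single candidate 6 ⇒ r8c5=6.
Step 39. [r8c9∈{9}] r8c9 is down to just 9. So r8c9=9.
Step 40. [r8c6∈{7}] r8c6's peers cover all but 7. So r8c6=7.
Step 41. [r9c3∈{8}] r9c3 has the single candidate 8. So r9c3=8.
Step 42. [r2c8∈{5}] nothing but 5 survives at r2c8 ⇒ r2c8=5.
Step 43. [r1c2∈{1}] only 1 remains possible at r1c2. So r1c2=1.
Step 44. [r5c2∈{2}] r5c2 is down to just 2, so r5c2=2.
Step 45. [r2c5∈{9}] r2c5 is down to just 9, so r2c5=9.
Step 46. [r1c5∈{4}] nothing but 4 survives at r1c5 ⇒ r1c5=4.
Step 47. [r5c6∈{9}] only 9 remains possible at r5c6. So r5c6=9.
Step 48. [r9c7∈{1}] r9c7's peers cover all but 1, so r9c7=1.
Step 49. [r9c8∈{3}] r9c8's peers cover all but 3 ⇒ r9c8=3.
Step 50. [r3c4∈{2}] r3c4's peers cover all but 2, so r3c4=2.
Step 51. [r4c5∈{1}] nothing but 1 survives at r4c5, so r4c5=1.
Step 52. [r9c1∈{5}] r9c1 is down to just 5 ⇒ r9c1=5.
Step 53. [r5c1∈{4}] only 4 remains possible at r5c1. So r5c1=4.

Answer: 2 1 5 7 4 6 3 9 8 / 6 3 7 1 9 8 2 5 4 / 9 8 4 2 5 3 7 1 6 / 3 7 6 4 1 5 9 8 2 / 4 2 1 6 8 9 5 7 3 / 8 5 9 3 7 2 4 6 1 / 7 9 2 8 3 1 6 4 5 / 1 4 3 5 6 7 8 2 9 / 5 6 8 9 2 4 1 3 7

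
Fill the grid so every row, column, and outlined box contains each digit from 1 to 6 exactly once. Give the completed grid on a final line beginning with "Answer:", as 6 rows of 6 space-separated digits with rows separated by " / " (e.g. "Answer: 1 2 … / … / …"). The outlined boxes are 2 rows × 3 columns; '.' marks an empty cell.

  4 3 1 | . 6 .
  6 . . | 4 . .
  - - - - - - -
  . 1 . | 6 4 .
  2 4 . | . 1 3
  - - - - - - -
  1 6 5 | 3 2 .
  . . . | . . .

Step 1. [r2c3∈{2}] r2c3 is down to just 2 ⇒ r2c3=2.
Step 2. [r4c4∈{5}] r4c4 has the single candidate 5 ⇒ r4c4=5.
Step 3. [r1c6∈{2,5}] r1c6 is the only open cell in row 1 admitting 5. So r1c6=5.
Step 4. [r3c3∈{3}] r3c3's peers cover all but 3, so r3c3=3.
Step 5. [r6c6∈{1,4,6}] in row 6, 6 fits only at r6c6 ⇒ r6c6=6.
Step 6. [r6c2∈{2}] r6c2 has the single candidate 2 ⇒ r6c2=2.
Step 7. [r1c4∈{2}] only 2 remains possible at r1c4, so r1c4=2.
Step 8. [r4c3∈{6}] r4c3 is down to just 6, so r4c3=6.
Step 9. [r6c1∈{3}] r6c1 is down to just 3. So r6c1=3.
Step 10. [r6c3∈{4}] r6c3 has the single candidate 4 ⇒ r6c3=4.
Step 11. [r6c4∈{1}] r6c4 is down to just 1, so r6c4=1.
Step 12. [r3c6∈{2}] only 2 remains possible at r3c6, so r3c6=2.
Step 13. [r2c6∈{1}] r2c6 has the single candidate 1. So r2c6=1.
Step 14. [r6c5∈{5}] r6c5's peers cover all but 5. So r6c5=5.
Step 15. [r2c5∈{3}] r2c5 is down to just 3 ⇒ r2c5=3.
Step 16. [r3c1∈{5}] r3c1 is down to just 5, so r3c1=5.
Step 17. [r5c6∈{4}] only 4 remains possible at r5c6. So r5c6=4.
Step 18. [r2c2∈{5}] r2c2 has the single candidate 5, so r2c2=5.

Answer: 4 3 1 2 6 5 / 6 5 2 4 3 1 / 5 1 3 6 4 2 / 2 4 6 5 1 3 / 1 6 5 3 2 4 / 3 2 4 1 5 6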